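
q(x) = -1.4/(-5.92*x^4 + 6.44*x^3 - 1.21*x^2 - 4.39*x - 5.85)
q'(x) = -1.4*(23.68*x^3 - 19.32*x^2 + 2.42*x + 4.39)/(-5.92*x^4 + 6.44*x^3 - 1.21*x^2 - 4.39*x - 5.85)^2 = (-33.152*x^3 + 27.048*x^2 - 3.388*x - 6.146)/(5.92*x^4 - 6.44*x^3 + 1.21*x^2 + 4.39*x + 5.85)^2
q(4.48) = 0.00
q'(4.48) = -0.00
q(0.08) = 0.23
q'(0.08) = -0.16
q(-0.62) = 0.23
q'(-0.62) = 0.40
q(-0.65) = 0.22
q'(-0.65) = 0.41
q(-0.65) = 0.22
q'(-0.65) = 0.41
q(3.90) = 0.00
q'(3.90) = -0.00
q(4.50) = 0.00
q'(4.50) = -0.00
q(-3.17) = 0.00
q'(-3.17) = 0.00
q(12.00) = 0.00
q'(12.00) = -0.00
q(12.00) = 0.00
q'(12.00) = -0.00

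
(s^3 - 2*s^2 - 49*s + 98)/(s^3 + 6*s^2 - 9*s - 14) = (s - 7)/(s + 1)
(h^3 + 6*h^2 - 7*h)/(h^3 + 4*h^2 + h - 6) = h*(h + 7)/(h^2 + 5*h + 6)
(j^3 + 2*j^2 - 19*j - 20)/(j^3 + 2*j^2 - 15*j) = (j^2 - 3*j - 4)/(j*(j - 3))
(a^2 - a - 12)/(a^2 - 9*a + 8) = (a^2 - a - 12)/(a^2 - 9*a + 8)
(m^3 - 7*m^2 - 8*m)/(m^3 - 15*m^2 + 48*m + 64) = m/(m - 8)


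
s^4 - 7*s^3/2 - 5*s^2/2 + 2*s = s*(s - 4)*(s - 1/2)*(s + 1)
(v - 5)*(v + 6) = v^2 + v - 30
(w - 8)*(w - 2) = w^2 - 10*w + 16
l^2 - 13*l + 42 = (l - 7)*(l - 6)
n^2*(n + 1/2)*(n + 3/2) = n^4 + 2*n^3 + 3*n^2/4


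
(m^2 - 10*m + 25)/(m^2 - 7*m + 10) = (m - 5)/(m - 2)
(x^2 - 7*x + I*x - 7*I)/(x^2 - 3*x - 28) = (x + I)/(x + 4)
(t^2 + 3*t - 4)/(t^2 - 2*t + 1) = (t + 4)/(t - 1)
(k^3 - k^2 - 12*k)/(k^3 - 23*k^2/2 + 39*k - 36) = 2*k*(k + 3)/(2*k^2 - 15*k + 18)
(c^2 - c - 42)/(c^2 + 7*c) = (c^2 - c - 42)/(c*(c + 7))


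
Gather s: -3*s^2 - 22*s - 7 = -3*s^2 - 22*s - 7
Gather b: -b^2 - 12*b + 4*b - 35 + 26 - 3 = -b^2 - 8*b - 12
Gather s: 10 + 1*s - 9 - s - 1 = 0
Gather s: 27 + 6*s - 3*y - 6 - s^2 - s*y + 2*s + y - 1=-s^2 + s*(8 - y) - 2*y + 20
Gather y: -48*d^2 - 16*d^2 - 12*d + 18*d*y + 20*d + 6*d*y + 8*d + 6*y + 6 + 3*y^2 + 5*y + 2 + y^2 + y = -64*d^2 + 16*d + 4*y^2 + y*(24*d + 12) + 8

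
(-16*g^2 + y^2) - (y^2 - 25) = 25 - 16*g^2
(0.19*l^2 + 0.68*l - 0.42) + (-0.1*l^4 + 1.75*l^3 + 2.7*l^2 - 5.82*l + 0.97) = -0.1*l^4 + 1.75*l^3 + 2.89*l^2 - 5.14*l + 0.55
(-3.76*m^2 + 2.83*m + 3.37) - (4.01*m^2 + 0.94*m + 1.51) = -7.77*m^2 + 1.89*m + 1.86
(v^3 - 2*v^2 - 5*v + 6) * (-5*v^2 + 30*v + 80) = -5*v^5 + 40*v^4 + 45*v^3 - 340*v^2 - 220*v + 480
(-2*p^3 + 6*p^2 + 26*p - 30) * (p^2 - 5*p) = -2*p^5 + 16*p^4 - 4*p^3 - 160*p^2 + 150*p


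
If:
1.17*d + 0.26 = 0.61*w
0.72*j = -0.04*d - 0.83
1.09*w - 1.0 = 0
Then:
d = 0.26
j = -1.17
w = 0.92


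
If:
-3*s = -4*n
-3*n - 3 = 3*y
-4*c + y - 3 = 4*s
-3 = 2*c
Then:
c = -3/2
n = 6/19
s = 8/19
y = -25/19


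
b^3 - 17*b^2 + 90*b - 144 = (b - 8)*(b - 6)*(b - 3)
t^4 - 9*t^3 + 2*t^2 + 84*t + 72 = (t - 6)^2*(t + 1)*(t + 2)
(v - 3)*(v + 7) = v^2 + 4*v - 21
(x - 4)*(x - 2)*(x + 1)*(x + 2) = x^4 - 3*x^3 - 8*x^2 + 12*x + 16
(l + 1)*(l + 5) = l^2 + 6*l + 5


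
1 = 1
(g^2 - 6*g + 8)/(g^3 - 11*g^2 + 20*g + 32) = (g - 2)/(g^2 - 7*g - 8)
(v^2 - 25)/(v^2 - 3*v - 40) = (v - 5)/(v - 8)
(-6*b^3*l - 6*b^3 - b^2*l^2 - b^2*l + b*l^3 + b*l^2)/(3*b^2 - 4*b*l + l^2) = b*(-2*b*l - 2*b - l^2 - l)/(b - l)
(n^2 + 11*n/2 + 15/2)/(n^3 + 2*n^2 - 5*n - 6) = (n + 5/2)/(n^2 - n - 2)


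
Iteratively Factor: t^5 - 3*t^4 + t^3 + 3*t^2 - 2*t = (t)*(t^4 - 3*t^3 + t^2 + 3*t - 2) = t*(t - 2)*(t^3 - t^2 - t + 1) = t*(t - 2)*(t + 1)*(t^2 - 2*t + 1) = t*(t - 2)*(t - 1)*(t + 1)*(t - 1)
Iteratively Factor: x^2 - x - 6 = (x + 2)*(x - 3)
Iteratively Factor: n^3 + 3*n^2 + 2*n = (n + 1)*(n^2 + 2*n) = (n + 1)*(n + 2)*(n)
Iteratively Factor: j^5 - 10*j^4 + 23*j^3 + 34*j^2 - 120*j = (j - 3)*(j^4 - 7*j^3 + 2*j^2 + 40*j) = (j - 3)*(j + 2)*(j^3 - 9*j^2 + 20*j) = (j - 4)*(j - 3)*(j + 2)*(j^2 - 5*j) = j*(j - 4)*(j - 3)*(j + 2)*(j - 5)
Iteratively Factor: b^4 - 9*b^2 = (b - 3)*(b^3 + 3*b^2) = (b - 3)*(b + 3)*(b^2) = b*(b - 3)*(b + 3)*(b)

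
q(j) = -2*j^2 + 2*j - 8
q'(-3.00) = 14.00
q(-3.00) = -32.00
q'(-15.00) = 62.00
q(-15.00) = -488.00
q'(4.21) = -14.84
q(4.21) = -35.03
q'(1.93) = -5.72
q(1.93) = -11.59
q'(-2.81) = 13.24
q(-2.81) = -29.41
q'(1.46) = -3.84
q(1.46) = -9.34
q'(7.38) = -27.52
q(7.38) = -102.17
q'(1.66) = -4.64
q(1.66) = -10.19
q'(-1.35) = 7.40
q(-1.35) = -14.34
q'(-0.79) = 5.16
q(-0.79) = -10.83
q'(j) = 2 - 4*j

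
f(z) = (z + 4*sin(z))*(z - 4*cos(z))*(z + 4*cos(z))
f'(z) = (1 - 4*sin(z))*(z + 4*sin(z))*(z - 4*cos(z)) + (z + 4*sin(z))*(z + 4*cos(z))*(4*sin(z) + 1) + (z - 4*cos(z))*(z + 4*cos(z))*(4*cos(z) + 1)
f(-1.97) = -8.28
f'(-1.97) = -43.34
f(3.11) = -20.43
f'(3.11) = 35.78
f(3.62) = 0.88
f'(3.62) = 34.87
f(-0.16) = 12.41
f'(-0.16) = -72.78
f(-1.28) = -1.65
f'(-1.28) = 58.71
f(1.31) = 3.38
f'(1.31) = 56.14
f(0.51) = -29.37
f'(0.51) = -17.48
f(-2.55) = 21.62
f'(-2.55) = -35.95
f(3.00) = -23.82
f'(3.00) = 25.23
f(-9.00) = -721.09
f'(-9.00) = -115.36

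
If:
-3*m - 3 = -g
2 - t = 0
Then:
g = 3*m + 3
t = 2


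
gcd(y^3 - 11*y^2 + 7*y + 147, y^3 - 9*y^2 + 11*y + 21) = y - 7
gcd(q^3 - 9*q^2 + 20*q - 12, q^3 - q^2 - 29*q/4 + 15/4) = 1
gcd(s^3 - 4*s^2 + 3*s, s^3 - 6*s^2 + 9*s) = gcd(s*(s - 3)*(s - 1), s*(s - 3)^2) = s^2 - 3*s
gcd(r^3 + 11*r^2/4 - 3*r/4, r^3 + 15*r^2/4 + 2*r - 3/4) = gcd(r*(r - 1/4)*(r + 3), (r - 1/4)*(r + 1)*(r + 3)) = r^2 + 11*r/4 - 3/4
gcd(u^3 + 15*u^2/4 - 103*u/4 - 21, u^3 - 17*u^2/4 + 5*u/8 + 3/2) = u - 4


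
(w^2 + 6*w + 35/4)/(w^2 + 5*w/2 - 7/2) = (w + 5/2)/(w - 1)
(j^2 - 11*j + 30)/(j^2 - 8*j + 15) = (j - 6)/(j - 3)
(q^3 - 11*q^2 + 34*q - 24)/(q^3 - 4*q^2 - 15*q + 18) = (q - 4)/(q + 3)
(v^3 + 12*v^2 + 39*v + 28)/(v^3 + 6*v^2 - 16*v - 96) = (v^2 + 8*v + 7)/(v^2 + 2*v - 24)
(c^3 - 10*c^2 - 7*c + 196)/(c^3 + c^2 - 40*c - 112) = (c - 7)/(c + 4)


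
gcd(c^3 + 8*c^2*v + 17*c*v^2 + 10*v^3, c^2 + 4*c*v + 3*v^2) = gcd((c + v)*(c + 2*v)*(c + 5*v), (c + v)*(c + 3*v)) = c + v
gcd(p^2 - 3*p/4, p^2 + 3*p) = p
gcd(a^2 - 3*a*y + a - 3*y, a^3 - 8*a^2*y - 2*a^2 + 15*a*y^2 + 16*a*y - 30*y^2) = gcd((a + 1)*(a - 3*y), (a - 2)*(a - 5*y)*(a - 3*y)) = -a + 3*y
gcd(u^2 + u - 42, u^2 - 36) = u - 6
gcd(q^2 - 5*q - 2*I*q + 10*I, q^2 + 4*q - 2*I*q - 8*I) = q - 2*I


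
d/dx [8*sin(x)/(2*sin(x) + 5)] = 40*cos(x)/(2*sin(x) + 5)^2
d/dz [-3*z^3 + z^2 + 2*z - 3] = -9*z^2 + 2*z + 2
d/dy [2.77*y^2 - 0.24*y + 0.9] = 5.54*y - 0.24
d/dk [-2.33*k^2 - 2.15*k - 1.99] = -4.66*k - 2.15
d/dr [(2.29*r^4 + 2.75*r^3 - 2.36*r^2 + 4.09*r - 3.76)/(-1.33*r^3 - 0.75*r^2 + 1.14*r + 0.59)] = (-3.0457*r^6 - 3.435*r^5 + 2.6305*r^4 + 22.5538*r^3 - 9.7578*r^2 - 8.4248*r + 6.6995)/(1.7689*r^6 + 1.995*r^5 - 2.4699*r^4 - 3.2794*r^3 + 0.4146*r^2 + 1.3452*r + 0.3481)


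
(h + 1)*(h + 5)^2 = h^3 + 11*h^2 + 35*h + 25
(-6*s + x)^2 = 36*s^2 - 12*s*x + x^2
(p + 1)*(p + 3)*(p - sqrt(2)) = p^3 - sqrt(2)*p^2 + 4*p^2 - 4*sqrt(2)*p + 3*p - 3*sqrt(2)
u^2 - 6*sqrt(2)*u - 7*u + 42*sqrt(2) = (u - 7)*(u - 6*sqrt(2))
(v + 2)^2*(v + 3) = v^3 + 7*v^2 + 16*v + 12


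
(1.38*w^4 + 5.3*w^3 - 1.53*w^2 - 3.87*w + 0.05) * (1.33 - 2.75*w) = -3.795*w^5 - 12.7396*w^4 + 11.2565*w^3 + 8.6076*w^2 - 5.2846*w + 0.0665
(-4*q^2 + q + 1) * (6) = -24*q^2 + 6*q + 6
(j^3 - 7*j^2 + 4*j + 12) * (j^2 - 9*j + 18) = j^5 - 16*j^4 + 85*j^3 - 150*j^2 - 36*j + 216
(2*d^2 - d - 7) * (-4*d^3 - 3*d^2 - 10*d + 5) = -8*d^5 - 2*d^4 + 11*d^3 + 41*d^2 + 65*d - 35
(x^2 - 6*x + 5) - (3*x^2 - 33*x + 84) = -2*x^2 + 27*x - 79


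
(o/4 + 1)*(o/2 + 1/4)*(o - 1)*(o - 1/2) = o^4/8 + 3*o^3/8 - 17*o^2/32 - 3*o/32 + 1/8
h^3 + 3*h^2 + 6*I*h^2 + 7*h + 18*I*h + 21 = (h + 3)*(h - I)*(h + 7*I)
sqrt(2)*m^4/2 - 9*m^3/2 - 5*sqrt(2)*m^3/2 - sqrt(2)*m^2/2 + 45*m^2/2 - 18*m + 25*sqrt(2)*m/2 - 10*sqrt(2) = (m - 4)*(m - 1)*(m - 5*sqrt(2))*(sqrt(2)*m/2 + 1/2)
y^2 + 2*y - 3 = (y - 1)*(y + 3)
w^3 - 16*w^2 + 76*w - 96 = (w - 8)*(w - 6)*(w - 2)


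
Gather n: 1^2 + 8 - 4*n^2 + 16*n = -4*n^2 + 16*n + 9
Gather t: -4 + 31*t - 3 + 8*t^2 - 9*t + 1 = 8*t^2 + 22*t - 6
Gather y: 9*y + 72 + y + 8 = 10*y + 80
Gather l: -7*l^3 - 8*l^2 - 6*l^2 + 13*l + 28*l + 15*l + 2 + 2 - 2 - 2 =-7*l^3 - 14*l^2 + 56*l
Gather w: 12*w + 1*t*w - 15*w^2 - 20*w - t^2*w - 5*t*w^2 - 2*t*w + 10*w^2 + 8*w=w^2*(-5*t - 5) + w*(-t^2 - t)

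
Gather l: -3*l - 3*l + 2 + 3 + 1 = 6 - 6*l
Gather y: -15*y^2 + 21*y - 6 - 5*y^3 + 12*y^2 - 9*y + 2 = -5*y^3 - 3*y^2 + 12*y - 4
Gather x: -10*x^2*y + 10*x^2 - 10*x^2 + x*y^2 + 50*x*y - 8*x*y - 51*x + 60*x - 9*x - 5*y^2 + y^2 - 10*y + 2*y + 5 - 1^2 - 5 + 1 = -10*x^2*y + x*(y^2 + 42*y) - 4*y^2 - 8*y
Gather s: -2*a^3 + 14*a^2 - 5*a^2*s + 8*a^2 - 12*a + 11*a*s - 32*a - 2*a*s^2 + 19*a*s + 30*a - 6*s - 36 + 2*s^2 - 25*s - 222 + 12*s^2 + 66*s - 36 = -2*a^3 + 22*a^2 - 14*a + s^2*(14 - 2*a) + s*(-5*a^2 + 30*a + 35) - 294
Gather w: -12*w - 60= -12*w - 60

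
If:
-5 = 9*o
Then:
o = -5/9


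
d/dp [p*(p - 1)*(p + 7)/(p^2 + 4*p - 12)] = (p^4 + 8*p^3 - 5*p^2 - 144*p + 84)/(p^4 + 8*p^3 - 8*p^2 - 96*p + 144)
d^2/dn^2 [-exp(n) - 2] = -exp(n)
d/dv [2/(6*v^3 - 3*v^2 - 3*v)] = 2*(-6*v^2 + 2*v + 1)/(3*v^2*(-2*v^2 + v + 1)^2)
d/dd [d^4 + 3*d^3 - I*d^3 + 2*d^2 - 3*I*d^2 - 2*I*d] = 4*d^3 + d^2*(9 - 3*I) + d*(4 - 6*I) - 2*I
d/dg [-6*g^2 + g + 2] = 1 - 12*g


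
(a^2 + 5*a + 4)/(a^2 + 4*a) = (a + 1)/a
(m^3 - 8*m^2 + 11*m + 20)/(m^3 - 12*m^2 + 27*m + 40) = (m - 4)/(m - 8)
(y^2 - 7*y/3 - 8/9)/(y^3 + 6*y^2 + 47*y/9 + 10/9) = (3*y - 8)/(3*y^2 + 17*y + 10)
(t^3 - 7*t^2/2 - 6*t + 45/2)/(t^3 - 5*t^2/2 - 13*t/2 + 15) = (t - 3)/(t - 2)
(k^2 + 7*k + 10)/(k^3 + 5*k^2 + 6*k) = (k + 5)/(k*(k + 3))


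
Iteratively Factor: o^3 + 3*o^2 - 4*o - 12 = (o + 2)*(o^2 + o - 6) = (o - 2)*(o + 2)*(o + 3)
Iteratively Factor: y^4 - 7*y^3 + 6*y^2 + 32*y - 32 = (y - 4)*(y^3 - 3*y^2 - 6*y + 8) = (y - 4)*(y - 1)*(y^2 - 2*y - 8) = (y - 4)*(y - 1)*(y + 2)*(y - 4)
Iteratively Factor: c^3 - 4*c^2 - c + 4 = (c - 1)*(c^2 - 3*c - 4) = (c - 4)*(c - 1)*(c + 1)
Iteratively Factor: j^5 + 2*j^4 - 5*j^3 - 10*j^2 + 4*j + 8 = (j + 2)*(j^4 - 5*j^2 + 4) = (j - 2)*(j + 2)*(j^3 + 2*j^2 - j - 2) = (j - 2)*(j + 1)*(j + 2)*(j^2 + j - 2) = (j - 2)*(j - 1)*(j + 1)*(j + 2)*(j + 2)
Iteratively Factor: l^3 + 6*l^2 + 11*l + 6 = (l + 2)*(l^2 + 4*l + 3) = (l + 2)*(l + 3)*(l + 1)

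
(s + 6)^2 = s^2 + 12*s + 36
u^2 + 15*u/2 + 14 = (u + 7/2)*(u + 4)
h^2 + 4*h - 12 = (h - 2)*(h + 6)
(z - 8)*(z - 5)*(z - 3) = z^3 - 16*z^2 + 79*z - 120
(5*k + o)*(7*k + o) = 35*k^2 + 12*k*o + o^2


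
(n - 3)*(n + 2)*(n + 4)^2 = n^4 + 7*n^3 + 2*n^2 - 64*n - 96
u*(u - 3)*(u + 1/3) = u^3 - 8*u^2/3 - u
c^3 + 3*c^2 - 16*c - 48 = (c - 4)*(c + 3)*(c + 4)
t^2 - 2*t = t*(t - 2)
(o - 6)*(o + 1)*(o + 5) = o^3 - 31*o - 30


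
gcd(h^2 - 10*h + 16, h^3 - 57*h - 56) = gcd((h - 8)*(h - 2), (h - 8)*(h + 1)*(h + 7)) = h - 8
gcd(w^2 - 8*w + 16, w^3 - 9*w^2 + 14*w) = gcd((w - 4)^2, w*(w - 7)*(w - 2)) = 1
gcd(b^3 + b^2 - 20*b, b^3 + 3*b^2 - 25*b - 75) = b + 5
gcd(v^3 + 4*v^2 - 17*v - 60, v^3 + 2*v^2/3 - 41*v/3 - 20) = v^2 - v - 12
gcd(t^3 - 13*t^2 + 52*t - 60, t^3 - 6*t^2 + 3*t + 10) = t^2 - 7*t + 10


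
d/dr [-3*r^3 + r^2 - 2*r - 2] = -9*r^2 + 2*r - 2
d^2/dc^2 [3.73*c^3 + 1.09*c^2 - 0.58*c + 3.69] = 22.38*c + 2.18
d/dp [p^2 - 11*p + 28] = 2*p - 11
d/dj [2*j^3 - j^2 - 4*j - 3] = 6*j^2 - 2*j - 4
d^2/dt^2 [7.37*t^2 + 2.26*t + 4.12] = 14.7400000000000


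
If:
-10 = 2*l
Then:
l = -5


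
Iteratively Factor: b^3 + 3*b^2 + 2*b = (b)*(b^2 + 3*b + 2) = b*(b + 1)*(b + 2)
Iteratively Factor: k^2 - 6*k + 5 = (k - 5)*(k - 1)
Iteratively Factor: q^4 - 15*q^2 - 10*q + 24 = (q - 4)*(q^3 + 4*q^2 + q - 6) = (q - 4)*(q + 2)*(q^2 + 2*q - 3) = (q - 4)*(q + 2)*(q + 3)*(q - 1)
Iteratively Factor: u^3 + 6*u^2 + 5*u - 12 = (u - 1)*(u^2 + 7*u + 12) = (u - 1)*(u + 4)*(u + 3)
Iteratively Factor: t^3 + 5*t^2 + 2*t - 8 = (t + 2)*(t^2 + 3*t - 4) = (t + 2)*(t + 4)*(t - 1)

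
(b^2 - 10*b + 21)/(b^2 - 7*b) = (b - 3)/b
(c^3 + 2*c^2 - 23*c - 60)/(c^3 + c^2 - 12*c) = (c^2 - 2*c - 15)/(c*(c - 3))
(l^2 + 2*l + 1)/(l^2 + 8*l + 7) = (l + 1)/(l + 7)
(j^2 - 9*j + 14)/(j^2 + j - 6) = (j - 7)/(j + 3)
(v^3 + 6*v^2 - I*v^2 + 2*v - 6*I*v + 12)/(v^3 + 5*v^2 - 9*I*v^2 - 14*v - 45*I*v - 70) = (v^2 + v*(6 + I) + 6*I)/(v^2 + v*(5 - 7*I) - 35*I)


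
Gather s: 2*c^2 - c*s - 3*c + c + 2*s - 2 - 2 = 2*c^2 - 2*c + s*(2 - c) - 4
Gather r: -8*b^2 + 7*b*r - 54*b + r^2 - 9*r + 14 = -8*b^2 - 54*b + r^2 + r*(7*b - 9) + 14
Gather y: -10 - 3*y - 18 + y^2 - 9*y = y^2 - 12*y - 28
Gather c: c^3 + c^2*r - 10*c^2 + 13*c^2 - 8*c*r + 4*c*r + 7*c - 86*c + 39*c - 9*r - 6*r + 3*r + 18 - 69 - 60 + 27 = c^3 + c^2*(r + 3) + c*(-4*r - 40) - 12*r - 84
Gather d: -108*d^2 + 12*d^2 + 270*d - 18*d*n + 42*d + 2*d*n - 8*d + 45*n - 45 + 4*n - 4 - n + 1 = -96*d^2 + d*(304 - 16*n) + 48*n - 48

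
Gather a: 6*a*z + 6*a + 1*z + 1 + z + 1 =a*(6*z + 6) + 2*z + 2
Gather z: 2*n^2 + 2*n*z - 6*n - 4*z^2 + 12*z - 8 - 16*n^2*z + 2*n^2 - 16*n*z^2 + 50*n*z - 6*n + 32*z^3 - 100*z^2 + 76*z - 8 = 4*n^2 - 12*n + 32*z^3 + z^2*(-16*n - 104) + z*(-16*n^2 + 52*n + 88) - 16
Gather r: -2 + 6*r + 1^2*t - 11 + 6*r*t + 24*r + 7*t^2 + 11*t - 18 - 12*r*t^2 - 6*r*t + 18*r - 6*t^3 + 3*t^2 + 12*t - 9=r*(48 - 12*t^2) - 6*t^3 + 10*t^2 + 24*t - 40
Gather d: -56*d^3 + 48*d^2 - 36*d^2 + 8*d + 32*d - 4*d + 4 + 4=-56*d^3 + 12*d^2 + 36*d + 8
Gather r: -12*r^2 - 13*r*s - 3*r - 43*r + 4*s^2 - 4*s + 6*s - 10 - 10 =-12*r^2 + r*(-13*s - 46) + 4*s^2 + 2*s - 20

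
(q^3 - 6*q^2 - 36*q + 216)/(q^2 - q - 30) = (q^2 - 36)/(q + 5)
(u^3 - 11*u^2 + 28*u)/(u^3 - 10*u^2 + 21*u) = (u - 4)/(u - 3)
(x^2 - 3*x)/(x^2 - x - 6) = x/(x + 2)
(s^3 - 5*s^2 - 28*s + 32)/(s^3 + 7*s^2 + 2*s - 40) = (s^2 - 9*s + 8)/(s^2 + 3*s - 10)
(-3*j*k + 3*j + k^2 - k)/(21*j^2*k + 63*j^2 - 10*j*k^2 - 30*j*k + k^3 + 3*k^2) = (1 - k)/(7*j*k + 21*j - k^2 - 3*k)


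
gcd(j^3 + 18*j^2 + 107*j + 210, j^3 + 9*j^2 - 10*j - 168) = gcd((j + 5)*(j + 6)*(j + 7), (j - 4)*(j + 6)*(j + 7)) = j^2 + 13*j + 42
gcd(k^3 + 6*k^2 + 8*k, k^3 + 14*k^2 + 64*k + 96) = k + 4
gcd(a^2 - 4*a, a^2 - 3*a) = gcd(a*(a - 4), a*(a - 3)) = a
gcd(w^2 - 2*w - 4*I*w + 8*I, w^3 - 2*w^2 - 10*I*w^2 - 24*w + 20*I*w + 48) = w^2 + w*(-2 - 4*I) + 8*I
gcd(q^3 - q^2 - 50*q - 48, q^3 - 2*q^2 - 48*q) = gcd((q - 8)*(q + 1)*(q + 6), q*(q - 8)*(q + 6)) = q^2 - 2*q - 48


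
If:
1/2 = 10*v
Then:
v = 1/20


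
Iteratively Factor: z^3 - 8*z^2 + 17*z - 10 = (z - 2)*(z^2 - 6*z + 5) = (z - 5)*(z - 2)*(z - 1)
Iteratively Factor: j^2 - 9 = (j - 3)*(j + 3)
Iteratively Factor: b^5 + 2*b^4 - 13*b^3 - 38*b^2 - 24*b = (b + 1)*(b^4 + b^3 - 14*b^2 - 24*b) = b*(b + 1)*(b^3 + b^2 - 14*b - 24) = b*(b + 1)*(b + 3)*(b^2 - 2*b - 8) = b*(b - 4)*(b + 1)*(b + 3)*(b + 2)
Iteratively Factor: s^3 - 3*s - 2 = (s - 2)*(s^2 + 2*s + 1) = (s - 2)*(s + 1)*(s + 1)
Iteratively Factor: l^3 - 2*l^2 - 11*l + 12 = (l - 4)*(l^2 + 2*l - 3) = (l - 4)*(l - 1)*(l + 3)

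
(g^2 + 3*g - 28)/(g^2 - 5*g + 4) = (g + 7)/(g - 1)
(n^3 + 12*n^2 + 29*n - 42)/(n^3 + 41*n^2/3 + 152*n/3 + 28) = 3*(n - 1)/(3*n + 2)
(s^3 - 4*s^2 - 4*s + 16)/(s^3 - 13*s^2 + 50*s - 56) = (s + 2)/(s - 7)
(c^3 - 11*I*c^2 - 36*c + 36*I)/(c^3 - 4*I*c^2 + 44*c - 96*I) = (c^2 - 9*I*c - 18)/(c^2 - 2*I*c + 48)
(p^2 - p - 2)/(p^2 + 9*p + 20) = (p^2 - p - 2)/(p^2 + 9*p + 20)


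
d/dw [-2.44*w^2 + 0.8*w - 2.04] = 0.8 - 4.88*w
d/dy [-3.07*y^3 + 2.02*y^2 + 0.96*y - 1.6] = -9.21*y^2 + 4.04*y + 0.96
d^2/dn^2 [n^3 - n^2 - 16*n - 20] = 6*n - 2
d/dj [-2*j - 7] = -2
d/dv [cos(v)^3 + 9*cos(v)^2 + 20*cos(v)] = (3*sin(v)^2 - 18*cos(v) - 23)*sin(v)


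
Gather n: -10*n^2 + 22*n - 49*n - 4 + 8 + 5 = -10*n^2 - 27*n + 9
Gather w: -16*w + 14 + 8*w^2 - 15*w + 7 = 8*w^2 - 31*w + 21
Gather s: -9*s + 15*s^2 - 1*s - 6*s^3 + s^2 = -6*s^3 + 16*s^2 - 10*s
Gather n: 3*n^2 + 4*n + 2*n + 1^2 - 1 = 3*n^2 + 6*n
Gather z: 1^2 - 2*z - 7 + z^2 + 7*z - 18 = z^2 + 5*z - 24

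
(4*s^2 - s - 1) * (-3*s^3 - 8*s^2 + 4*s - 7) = -12*s^5 - 29*s^4 + 27*s^3 - 24*s^2 + 3*s + 7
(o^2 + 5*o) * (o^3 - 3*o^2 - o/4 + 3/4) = o^5 + 2*o^4 - 61*o^3/4 - o^2/2 + 15*o/4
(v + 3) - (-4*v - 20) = 5*v + 23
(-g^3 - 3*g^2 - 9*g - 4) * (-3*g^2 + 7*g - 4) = 3*g^5 + 2*g^4 + 10*g^3 - 39*g^2 + 8*g + 16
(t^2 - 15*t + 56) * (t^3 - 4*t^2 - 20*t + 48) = t^5 - 19*t^4 + 96*t^3 + 124*t^2 - 1840*t + 2688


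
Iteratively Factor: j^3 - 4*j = (j)*(j^2 - 4) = j*(j - 2)*(j + 2)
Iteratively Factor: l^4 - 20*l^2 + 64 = (l - 4)*(l^3 + 4*l^2 - 4*l - 16) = (l - 4)*(l + 4)*(l^2 - 4) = (l - 4)*(l + 2)*(l + 4)*(l - 2)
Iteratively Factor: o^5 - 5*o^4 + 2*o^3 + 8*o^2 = (o)*(o^4 - 5*o^3 + 2*o^2 + 8*o) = o*(o + 1)*(o^3 - 6*o^2 + 8*o) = o*(o - 2)*(o + 1)*(o^2 - 4*o) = o^2*(o - 2)*(o + 1)*(o - 4)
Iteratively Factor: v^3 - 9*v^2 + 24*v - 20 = (v - 2)*(v^2 - 7*v + 10) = (v - 5)*(v - 2)*(v - 2)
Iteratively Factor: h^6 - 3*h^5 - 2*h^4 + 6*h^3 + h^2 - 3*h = (h - 3)*(h^5 - 2*h^3 + h) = h*(h - 3)*(h^4 - 2*h^2 + 1) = h*(h - 3)*(h - 1)*(h^3 + h^2 - h - 1) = h*(h - 3)*(h - 1)*(h + 1)*(h^2 - 1) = h*(h - 3)*(h - 1)^2*(h + 1)*(h + 1)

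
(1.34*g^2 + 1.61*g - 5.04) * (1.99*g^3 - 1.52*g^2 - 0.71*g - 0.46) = 2.6666*g^5 + 1.1671*g^4 - 13.4282*g^3 + 5.9013*g^2 + 2.8378*g + 2.3184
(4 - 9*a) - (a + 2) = 2 - 10*a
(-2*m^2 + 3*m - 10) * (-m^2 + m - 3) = 2*m^4 - 5*m^3 + 19*m^2 - 19*m + 30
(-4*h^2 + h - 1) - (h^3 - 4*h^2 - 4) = -h^3 + h + 3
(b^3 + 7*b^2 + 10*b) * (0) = 0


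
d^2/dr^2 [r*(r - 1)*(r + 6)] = 6*r + 10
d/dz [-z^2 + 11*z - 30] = 11 - 2*z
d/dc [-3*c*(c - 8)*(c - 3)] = -9*c^2 + 66*c - 72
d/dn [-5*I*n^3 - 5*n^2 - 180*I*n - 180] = -15*I*n^2 - 10*n - 180*I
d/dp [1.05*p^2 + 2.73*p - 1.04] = 2.1*p + 2.73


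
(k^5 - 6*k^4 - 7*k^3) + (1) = k^5 - 6*k^4 - 7*k^3 + 1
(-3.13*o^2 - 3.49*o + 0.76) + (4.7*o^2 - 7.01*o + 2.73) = 1.57*o^2 - 10.5*o + 3.49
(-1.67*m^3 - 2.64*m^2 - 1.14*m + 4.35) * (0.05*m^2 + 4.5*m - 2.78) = -0.0835*m^5 - 7.647*m^4 - 7.2944*m^3 + 2.4267*m^2 + 22.7442*m - 12.093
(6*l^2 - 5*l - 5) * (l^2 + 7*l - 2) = 6*l^4 + 37*l^3 - 52*l^2 - 25*l + 10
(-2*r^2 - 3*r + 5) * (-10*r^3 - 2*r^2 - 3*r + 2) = 20*r^5 + 34*r^4 - 38*r^3 - 5*r^2 - 21*r + 10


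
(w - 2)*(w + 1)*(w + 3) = w^3 + 2*w^2 - 5*w - 6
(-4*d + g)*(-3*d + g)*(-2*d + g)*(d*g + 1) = -24*d^4*g + 26*d^3*g^2 - 24*d^3 - 9*d^2*g^3 + 26*d^2*g + d*g^4 - 9*d*g^2 + g^3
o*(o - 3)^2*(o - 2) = o^4 - 8*o^3 + 21*o^2 - 18*o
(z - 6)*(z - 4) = z^2 - 10*z + 24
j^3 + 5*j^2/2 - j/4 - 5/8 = (j - 1/2)*(j + 1/2)*(j + 5/2)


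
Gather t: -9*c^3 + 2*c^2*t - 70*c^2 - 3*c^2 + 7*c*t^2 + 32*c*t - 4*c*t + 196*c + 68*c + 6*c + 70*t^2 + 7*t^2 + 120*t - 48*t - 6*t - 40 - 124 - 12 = -9*c^3 - 73*c^2 + 270*c + t^2*(7*c + 77) + t*(2*c^2 + 28*c + 66) - 176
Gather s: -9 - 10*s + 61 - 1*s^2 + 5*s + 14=-s^2 - 5*s + 66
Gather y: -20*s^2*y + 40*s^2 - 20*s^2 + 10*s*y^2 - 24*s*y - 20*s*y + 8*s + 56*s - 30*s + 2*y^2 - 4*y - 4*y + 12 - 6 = 20*s^2 + 34*s + y^2*(10*s + 2) + y*(-20*s^2 - 44*s - 8) + 6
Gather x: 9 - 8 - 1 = 0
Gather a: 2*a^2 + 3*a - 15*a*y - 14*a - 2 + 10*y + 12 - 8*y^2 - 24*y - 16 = 2*a^2 + a*(-15*y - 11) - 8*y^2 - 14*y - 6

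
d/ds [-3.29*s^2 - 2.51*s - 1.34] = -6.58*s - 2.51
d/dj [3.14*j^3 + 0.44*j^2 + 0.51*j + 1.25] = 9.42*j^2 + 0.88*j + 0.51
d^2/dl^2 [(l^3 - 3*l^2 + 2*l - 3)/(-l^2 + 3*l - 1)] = 2*(-l^3 + 9*l^2 - 24*l + 21)/(l^6 - 9*l^5 + 30*l^4 - 45*l^3 + 30*l^2 - 9*l + 1)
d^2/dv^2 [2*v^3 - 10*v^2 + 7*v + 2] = 12*v - 20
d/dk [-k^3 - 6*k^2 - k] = -3*k^2 - 12*k - 1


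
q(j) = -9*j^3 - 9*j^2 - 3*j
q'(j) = -27*j^2 - 18*j - 3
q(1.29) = -38.17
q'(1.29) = -71.15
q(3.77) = -621.47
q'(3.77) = -454.61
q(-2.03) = 44.29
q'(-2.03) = -77.72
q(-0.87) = 1.72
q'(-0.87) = -7.78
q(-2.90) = 152.51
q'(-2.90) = -177.87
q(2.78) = -271.26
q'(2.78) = -261.71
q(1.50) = -55.12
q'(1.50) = -90.75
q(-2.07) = 47.47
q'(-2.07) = -81.43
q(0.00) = 0.00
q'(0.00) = -3.00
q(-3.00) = 171.00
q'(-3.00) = -192.00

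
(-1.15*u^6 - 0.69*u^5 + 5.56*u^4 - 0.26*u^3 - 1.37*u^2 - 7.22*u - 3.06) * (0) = 0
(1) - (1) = 0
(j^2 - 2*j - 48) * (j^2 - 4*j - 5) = j^4 - 6*j^3 - 45*j^2 + 202*j + 240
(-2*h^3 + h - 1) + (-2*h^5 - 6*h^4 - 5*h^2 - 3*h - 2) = -2*h^5 - 6*h^4 - 2*h^3 - 5*h^2 - 2*h - 3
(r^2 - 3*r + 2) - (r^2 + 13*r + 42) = -16*r - 40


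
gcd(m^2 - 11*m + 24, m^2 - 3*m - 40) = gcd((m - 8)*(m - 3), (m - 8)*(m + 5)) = m - 8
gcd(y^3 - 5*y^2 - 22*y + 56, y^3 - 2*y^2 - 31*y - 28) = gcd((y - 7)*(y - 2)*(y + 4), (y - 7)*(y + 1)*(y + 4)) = y^2 - 3*y - 28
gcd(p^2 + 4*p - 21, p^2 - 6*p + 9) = p - 3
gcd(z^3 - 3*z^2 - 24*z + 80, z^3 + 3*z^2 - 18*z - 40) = z^2 + z - 20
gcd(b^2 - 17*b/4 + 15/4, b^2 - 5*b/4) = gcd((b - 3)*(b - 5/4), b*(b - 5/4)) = b - 5/4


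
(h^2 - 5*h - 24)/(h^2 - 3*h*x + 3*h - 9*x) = (8 - h)/(-h + 3*x)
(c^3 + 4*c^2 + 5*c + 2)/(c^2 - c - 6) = (c^2 + 2*c + 1)/(c - 3)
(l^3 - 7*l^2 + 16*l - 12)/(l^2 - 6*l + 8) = (l^2 - 5*l + 6)/(l - 4)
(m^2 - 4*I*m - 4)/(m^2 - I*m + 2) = (m - 2*I)/(m + I)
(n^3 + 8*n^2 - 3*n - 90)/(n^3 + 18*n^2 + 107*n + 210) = (n - 3)/(n + 7)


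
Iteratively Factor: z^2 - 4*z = (z)*(z - 4)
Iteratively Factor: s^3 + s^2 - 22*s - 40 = (s + 4)*(s^2 - 3*s - 10) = (s + 2)*(s + 4)*(s - 5)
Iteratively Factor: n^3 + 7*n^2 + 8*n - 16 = (n + 4)*(n^2 + 3*n - 4) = (n - 1)*(n + 4)*(n + 4)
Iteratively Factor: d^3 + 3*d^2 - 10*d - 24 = (d - 3)*(d^2 + 6*d + 8) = (d - 3)*(d + 2)*(d + 4)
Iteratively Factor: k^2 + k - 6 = (k - 2)*(k + 3)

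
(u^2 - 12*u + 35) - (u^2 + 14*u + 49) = -26*u - 14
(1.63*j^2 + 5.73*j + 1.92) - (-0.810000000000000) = 1.63*j^2 + 5.73*j + 2.73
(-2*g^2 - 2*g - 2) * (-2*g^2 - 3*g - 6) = 4*g^4 + 10*g^3 + 22*g^2 + 18*g + 12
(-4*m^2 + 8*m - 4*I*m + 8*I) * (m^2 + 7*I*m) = -4*m^4 + 8*m^3 - 32*I*m^3 + 28*m^2 + 64*I*m^2 - 56*m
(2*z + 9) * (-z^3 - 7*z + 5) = -2*z^4 - 9*z^3 - 14*z^2 - 53*z + 45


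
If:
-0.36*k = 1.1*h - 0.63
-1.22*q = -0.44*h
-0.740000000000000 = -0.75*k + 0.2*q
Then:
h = 0.24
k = 1.01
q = 0.09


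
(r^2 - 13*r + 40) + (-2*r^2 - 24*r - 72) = -r^2 - 37*r - 32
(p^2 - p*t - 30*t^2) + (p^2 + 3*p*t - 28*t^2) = 2*p^2 + 2*p*t - 58*t^2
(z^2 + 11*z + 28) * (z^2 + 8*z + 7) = z^4 + 19*z^3 + 123*z^2 + 301*z + 196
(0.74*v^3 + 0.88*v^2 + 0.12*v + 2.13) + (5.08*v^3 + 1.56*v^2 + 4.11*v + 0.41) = 5.82*v^3 + 2.44*v^2 + 4.23*v + 2.54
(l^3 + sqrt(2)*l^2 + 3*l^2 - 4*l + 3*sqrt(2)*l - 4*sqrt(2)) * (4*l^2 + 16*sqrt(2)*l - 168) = 4*l^5 + 12*l^4 + 20*sqrt(2)*l^4 - 152*l^3 + 60*sqrt(2)*l^3 - 408*l^2 - 248*sqrt(2)*l^2 - 504*sqrt(2)*l + 544*l + 672*sqrt(2)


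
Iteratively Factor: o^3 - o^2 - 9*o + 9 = (o - 3)*(o^2 + 2*o - 3) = (o - 3)*(o + 3)*(o - 1)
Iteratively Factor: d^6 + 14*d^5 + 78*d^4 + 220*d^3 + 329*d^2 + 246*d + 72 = (d + 4)*(d^5 + 10*d^4 + 38*d^3 + 68*d^2 + 57*d + 18) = (d + 3)*(d + 4)*(d^4 + 7*d^3 + 17*d^2 + 17*d + 6) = (d + 3)^2*(d + 4)*(d^3 + 4*d^2 + 5*d + 2) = (d + 1)*(d + 3)^2*(d + 4)*(d^2 + 3*d + 2) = (d + 1)*(d + 2)*(d + 3)^2*(d + 4)*(d + 1)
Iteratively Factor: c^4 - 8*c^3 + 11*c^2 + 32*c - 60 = (c - 2)*(c^3 - 6*c^2 - c + 30) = (c - 2)*(c + 2)*(c^2 - 8*c + 15) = (c - 3)*(c - 2)*(c + 2)*(c - 5)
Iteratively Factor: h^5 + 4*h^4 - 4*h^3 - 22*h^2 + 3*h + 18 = (h + 3)*(h^4 + h^3 - 7*h^2 - h + 6) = (h - 2)*(h + 3)*(h^3 + 3*h^2 - h - 3) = (h - 2)*(h + 1)*(h + 3)*(h^2 + 2*h - 3) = (h - 2)*(h + 1)*(h + 3)^2*(h - 1)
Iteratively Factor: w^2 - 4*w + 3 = (w - 1)*(w - 3)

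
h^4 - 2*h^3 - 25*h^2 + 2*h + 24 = (h - 6)*(h - 1)*(h + 1)*(h + 4)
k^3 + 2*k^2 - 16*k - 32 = (k - 4)*(k + 2)*(k + 4)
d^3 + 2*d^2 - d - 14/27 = (d - 2/3)*(d + 1/3)*(d + 7/3)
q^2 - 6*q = q*(q - 6)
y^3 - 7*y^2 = y^2*(y - 7)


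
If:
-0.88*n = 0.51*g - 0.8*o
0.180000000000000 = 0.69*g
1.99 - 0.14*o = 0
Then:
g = 0.26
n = 12.77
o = 14.21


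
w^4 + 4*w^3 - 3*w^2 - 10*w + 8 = (w - 1)^2*(w + 2)*(w + 4)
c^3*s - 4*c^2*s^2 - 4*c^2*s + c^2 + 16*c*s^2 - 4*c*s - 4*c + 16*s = (c - 4)*(c - 4*s)*(c*s + 1)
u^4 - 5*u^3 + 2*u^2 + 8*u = u*(u - 4)*(u - 2)*(u + 1)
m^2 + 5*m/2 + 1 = (m + 1/2)*(m + 2)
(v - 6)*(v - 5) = v^2 - 11*v + 30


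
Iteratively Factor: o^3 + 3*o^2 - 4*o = (o + 4)*(o^2 - o) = (o - 1)*(o + 4)*(o)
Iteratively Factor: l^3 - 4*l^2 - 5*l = (l - 5)*(l^2 + l) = l*(l - 5)*(l + 1)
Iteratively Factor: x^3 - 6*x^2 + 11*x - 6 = (x - 1)*(x^2 - 5*x + 6) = (x - 2)*(x - 1)*(x - 3)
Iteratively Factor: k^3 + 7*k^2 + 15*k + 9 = (k + 3)*(k^2 + 4*k + 3) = (k + 3)^2*(k + 1)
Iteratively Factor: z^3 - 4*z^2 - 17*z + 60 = (z + 4)*(z^2 - 8*z + 15) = (z - 3)*(z + 4)*(z - 5)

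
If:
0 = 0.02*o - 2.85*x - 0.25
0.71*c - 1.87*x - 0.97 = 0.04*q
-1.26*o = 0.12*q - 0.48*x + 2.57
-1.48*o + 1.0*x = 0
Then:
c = -0.06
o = -0.06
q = -21.14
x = -0.09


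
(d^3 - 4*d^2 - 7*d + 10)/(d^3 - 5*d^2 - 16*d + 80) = (d^2 + d - 2)/(d^2 - 16)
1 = 1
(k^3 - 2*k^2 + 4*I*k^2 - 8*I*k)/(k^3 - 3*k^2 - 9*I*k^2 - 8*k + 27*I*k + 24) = (k^3 + k^2*(-2 + 4*I) - 8*I*k)/(k^3 + k^2*(-3 - 9*I) + k*(-8 + 27*I) + 24)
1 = 1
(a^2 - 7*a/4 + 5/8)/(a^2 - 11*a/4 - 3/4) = (-8*a^2 + 14*a - 5)/(2*(-4*a^2 + 11*a + 3))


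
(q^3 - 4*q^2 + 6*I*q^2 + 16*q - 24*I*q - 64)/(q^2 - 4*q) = q + 6*I + 16/q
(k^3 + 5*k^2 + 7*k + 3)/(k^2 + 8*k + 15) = (k^2 + 2*k + 1)/(k + 5)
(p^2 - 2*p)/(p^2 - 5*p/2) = 2*(p - 2)/(2*p - 5)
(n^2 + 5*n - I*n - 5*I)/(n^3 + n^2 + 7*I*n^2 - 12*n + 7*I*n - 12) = (n^2 + n*(5 - I) - 5*I)/(n^3 + n^2*(1 + 7*I) + n*(-12 + 7*I) - 12)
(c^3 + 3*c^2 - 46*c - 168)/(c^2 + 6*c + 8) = (c^2 - c - 42)/(c + 2)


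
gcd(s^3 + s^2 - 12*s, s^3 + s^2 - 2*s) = s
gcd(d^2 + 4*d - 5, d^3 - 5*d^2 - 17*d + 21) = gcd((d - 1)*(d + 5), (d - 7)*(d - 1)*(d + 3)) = d - 1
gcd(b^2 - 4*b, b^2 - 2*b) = b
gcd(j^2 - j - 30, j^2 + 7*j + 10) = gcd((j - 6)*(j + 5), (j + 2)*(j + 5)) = j + 5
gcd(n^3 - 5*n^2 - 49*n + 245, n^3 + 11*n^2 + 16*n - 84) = n + 7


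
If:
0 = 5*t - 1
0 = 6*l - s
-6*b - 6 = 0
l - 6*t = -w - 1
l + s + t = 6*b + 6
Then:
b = -1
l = -1/35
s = -6/35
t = 1/5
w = 8/35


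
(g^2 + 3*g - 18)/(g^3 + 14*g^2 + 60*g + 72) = (g - 3)/(g^2 + 8*g + 12)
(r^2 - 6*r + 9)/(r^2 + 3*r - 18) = (r - 3)/(r + 6)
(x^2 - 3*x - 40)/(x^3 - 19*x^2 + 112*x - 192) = (x + 5)/(x^2 - 11*x + 24)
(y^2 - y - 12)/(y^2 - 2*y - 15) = (y - 4)/(y - 5)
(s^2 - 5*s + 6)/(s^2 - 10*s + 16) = (s - 3)/(s - 8)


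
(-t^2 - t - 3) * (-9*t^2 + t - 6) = 9*t^4 + 8*t^3 + 32*t^2 + 3*t + 18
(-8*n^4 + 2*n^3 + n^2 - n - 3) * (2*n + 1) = -16*n^5 - 4*n^4 + 4*n^3 - n^2 - 7*n - 3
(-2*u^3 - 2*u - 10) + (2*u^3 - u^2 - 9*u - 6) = -u^2 - 11*u - 16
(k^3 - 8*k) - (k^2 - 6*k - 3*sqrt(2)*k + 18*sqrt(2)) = k^3 - k^2 - 2*k + 3*sqrt(2)*k - 18*sqrt(2)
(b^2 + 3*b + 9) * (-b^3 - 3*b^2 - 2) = -b^5 - 6*b^4 - 18*b^3 - 29*b^2 - 6*b - 18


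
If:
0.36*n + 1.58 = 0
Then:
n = -4.39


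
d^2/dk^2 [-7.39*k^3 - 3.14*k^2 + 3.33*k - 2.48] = -44.34*k - 6.28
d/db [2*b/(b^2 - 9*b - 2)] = 2*(-b^2 - 2)/(b^4 - 18*b^3 + 77*b^2 + 36*b + 4)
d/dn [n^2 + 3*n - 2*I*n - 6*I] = 2*n + 3 - 2*I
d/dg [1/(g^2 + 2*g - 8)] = 2*(-g - 1)/(g^2 + 2*g - 8)^2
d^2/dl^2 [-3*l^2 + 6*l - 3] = -6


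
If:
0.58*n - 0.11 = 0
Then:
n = 0.19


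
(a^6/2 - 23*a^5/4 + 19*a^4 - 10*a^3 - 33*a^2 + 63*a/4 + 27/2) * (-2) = -a^6 + 23*a^5/2 - 38*a^4 + 20*a^3 + 66*a^2 - 63*a/2 - 27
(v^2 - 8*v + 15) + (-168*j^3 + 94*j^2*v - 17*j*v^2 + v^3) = -168*j^3 + 94*j^2*v - 17*j*v^2 + v^3 + v^2 - 8*v + 15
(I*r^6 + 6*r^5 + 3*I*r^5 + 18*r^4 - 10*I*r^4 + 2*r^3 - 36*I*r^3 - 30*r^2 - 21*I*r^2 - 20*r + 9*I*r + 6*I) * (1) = I*r^6 + 6*r^5 + 3*I*r^5 + 18*r^4 - 10*I*r^4 + 2*r^3 - 36*I*r^3 - 30*r^2 - 21*I*r^2 - 20*r + 9*I*r + 6*I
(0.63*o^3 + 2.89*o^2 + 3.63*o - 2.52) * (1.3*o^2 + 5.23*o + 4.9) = 0.819*o^5 + 7.0519*o^4 + 22.9207*o^3 + 29.8699*o^2 + 4.6074*o - 12.348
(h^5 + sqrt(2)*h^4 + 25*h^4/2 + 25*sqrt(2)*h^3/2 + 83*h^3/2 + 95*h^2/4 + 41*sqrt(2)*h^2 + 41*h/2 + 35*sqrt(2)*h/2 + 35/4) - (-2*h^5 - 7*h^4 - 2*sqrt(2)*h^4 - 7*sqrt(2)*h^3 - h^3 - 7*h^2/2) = 3*h^5 + 3*sqrt(2)*h^4 + 39*h^4/2 + 39*sqrt(2)*h^3/2 + 85*h^3/2 + 109*h^2/4 + 41*sqrt(2)*h^2 + 41*h/2 + 35*sqrt(2)*h/2 + 35/4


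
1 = 1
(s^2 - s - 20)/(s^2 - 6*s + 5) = (s + 4)/(s - 1)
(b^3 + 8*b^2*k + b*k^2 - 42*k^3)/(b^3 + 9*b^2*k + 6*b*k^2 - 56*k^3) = (b + 3*k)/(b + 4*k)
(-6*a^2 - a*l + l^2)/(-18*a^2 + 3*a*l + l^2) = (2*a + l)/(6*a + l)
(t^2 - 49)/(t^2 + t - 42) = (t - 7)/(t - 6)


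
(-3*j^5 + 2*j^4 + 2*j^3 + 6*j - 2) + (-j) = -3*j^5 + 2*j^4 + 2*j^3 + 5*j - 2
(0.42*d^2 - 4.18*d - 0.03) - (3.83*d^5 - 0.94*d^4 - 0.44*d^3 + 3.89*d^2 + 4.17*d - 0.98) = -3.83*d^5 + 0.94*d^4 + 0.44*d^3 - 3.47*d^2 - 8.35*d + 0.95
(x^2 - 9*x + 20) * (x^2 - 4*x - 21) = x^4 - 13*x^3 + 35*x^2 + 109*x - 420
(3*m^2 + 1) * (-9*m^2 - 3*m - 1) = -27*m^4 - 9*m^3 - 12*m^2 - 3*m - 1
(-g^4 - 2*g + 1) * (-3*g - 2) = 3*g^5 + 2*g^4 + 6*g^2 + g - 2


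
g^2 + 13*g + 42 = (g + 6)*(g + 7)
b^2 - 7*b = b*(b - 7)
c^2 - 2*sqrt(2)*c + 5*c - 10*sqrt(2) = (c + 5)*(c - 2*sqrt(2))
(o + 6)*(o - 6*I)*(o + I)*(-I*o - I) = -I*o^4 - 5*o^3 - 7*I*o^3 - 35*o^2 - 12*I*o^2 - 30*o - 42*I*o - 36*I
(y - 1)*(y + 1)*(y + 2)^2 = y^4 + 4*y^3 + 3*y^2 - 4*y - 4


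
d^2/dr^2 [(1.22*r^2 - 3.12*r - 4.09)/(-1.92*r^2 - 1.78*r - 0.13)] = (31.34208*r^3 + 92.291328*r^2 + 79.195392*r + 22.390612)/(7.077888*r^6 + 19.685376*r^5 + 19.68768*r^4 + 8.30548*r^3 + 1.33302*r^2 + 0.090246*r + 0.002197)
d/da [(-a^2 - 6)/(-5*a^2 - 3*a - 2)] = (3*a^2 - 56*a - 18)/(25*a^4 + 30*a^3 + 29*a^2 + 12*a + 4)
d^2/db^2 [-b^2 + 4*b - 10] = -2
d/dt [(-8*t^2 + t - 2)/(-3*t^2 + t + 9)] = (-5*t^2 - 156*t + 11)/(9*t^4 - 6*t^3 - 53*t^2 + 18*t + 81)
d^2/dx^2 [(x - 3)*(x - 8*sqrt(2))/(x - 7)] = 8*(7 - 8*sqrt(2))/(x^3 - 21*x^2 + 147*x - 343)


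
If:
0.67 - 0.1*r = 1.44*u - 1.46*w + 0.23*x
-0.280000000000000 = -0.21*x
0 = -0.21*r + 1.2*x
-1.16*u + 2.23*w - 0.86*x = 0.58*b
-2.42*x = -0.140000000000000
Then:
No Solution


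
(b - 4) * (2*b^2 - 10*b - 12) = 2*b^3 - 18*b^2 + 28*b + 48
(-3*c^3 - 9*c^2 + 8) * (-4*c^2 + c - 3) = 12*c^5 + 33*c^4 - 5*c^2 + 8*c - 24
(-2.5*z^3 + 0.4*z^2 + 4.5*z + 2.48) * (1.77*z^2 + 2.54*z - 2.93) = -4.425*z^5 - 5.642*z^4 + 16.306*z^3 + 14.6476*z^2 - 6.8858*z - 7.2664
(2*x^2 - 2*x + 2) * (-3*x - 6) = -6*x^3 - 6*x^2 + 6*x - 12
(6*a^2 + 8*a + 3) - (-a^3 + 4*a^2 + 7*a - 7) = a^3 + 2*a^2 + a + 10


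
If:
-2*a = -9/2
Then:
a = 9/4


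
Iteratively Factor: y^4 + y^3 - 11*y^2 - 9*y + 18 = (y - 3)*(y^3 + 4*y^2 + y - 6) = (y - 3)*(y - 1)*(y^2 + 5*y + 6) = (y - 3)*(y - 1)*(y + 3)*(y + 2)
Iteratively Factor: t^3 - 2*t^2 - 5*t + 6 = (t + 2)*(t^2 - 4*t + 3) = (t - 1)*(t + 2)*(t - 3)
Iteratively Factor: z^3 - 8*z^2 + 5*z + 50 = (z + 2)*(z^2 - 10*z + 25) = (z - 5)*(z + 2)*(z - 5)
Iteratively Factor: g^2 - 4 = (g + 2)*(g - 2)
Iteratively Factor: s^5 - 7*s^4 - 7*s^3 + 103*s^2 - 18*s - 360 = (s - 5)*(s^4 - 2*s^3 - 17*s^2 + 18*s + 72) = (s - 5)*(s + 2)*(s^3 - 4*s^2 - 9*s + 36) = (s - 5)*(s + 2)*(s + 3)*(s^2 - 7*s + 12) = (s - 5)*(s - 4)*(s + 2)*(s + 3)*(s - 3)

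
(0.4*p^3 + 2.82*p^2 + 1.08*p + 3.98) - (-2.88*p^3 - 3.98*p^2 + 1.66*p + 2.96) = 3.28*p^3 + 6.8*p^2 - 0.58*p + 1.02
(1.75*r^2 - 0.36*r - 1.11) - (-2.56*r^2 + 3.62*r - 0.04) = 4.31*r^2 - 3.98*r - 1.07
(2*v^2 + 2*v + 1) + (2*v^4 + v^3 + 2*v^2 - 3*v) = 2*v^4 + v^3 + 4*v^2 - v + 1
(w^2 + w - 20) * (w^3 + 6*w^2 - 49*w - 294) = w^5 + 7*w^4 - 63*w^3 - 463*w^2 + 686*w + 5880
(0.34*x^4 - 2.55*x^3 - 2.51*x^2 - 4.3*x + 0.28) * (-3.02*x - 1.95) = -1.0268*x^5 + 7.038*x^4 + 12.5527*x^3 + 17.8805*x^2 + 7.5394*x - 0.546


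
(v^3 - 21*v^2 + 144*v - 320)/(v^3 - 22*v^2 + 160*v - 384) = (v - 5)/(v - 6)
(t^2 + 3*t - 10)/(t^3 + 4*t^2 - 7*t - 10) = 1/(t + 1)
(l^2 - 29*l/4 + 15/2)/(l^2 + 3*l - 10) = (4*l^2 - 29*l + 30)/(4*(l^2 + 3*l - 10))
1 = 1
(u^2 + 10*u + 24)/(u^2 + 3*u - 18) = (u + 4)/(u - 3)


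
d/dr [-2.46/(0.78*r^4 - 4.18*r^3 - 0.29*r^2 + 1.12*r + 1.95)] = (7.6752*r^3 - 30.8484*r^2 - 1.4268*r + 2.7552)/(0.78*r^4 - 4.18*r^3 - 0.29*r^2 + 1.12*r + 1.95)^2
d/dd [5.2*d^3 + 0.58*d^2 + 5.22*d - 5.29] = 15.6*d^2 + 1.16*d + 5.22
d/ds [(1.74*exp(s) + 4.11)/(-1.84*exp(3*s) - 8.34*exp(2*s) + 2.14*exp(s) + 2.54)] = (6.4032*exp(3*s) + 37.1988*exp(2*s) + 68.5548*exp(s) - 4.3758)*exp(s)/(3.3856*exp(6*s) + 30.6912*exp(5*s) + 61.6804*exp(4*s) - 45.0424*exp(3*s) - 37.7876*exp(2*s) + 10.8712*exp(s) + 6.4516)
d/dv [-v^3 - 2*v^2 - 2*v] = -3*v^2 - 4*v - 2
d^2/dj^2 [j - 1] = 0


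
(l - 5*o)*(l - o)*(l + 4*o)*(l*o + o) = l^4*o - 2*l^3*o^2 + l^3*o - 19*l^2*o^3 - 2*l^2*o^2 + 20*l*o^4 - 19*l*o^3 + 20*o^4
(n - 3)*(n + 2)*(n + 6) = n^3 + 5*n^2 - 12*n - 36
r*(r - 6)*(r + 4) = r^3 - 2*r^2 - 24*r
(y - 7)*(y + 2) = y^2 - 5*y - 14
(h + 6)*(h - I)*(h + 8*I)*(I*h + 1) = I*h^4 - 6*h^3 + 6*I*h^3 - 36*h^2 + 15*I*h^2 + 8*h + 90*I*h + 48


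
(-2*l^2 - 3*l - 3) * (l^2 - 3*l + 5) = -2*l^4 + 3*l^3 - 4*l^2 - 6*l - 15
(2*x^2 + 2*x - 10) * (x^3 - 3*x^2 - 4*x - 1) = 2*x^5 - 4*x^4 - 24*x^3 + 20*x^2 + 38*x + 10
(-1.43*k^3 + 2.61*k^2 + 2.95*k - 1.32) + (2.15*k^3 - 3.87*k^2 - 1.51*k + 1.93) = 0.72*k^3 - 1.26*k^2 + 1.44*k + 0.61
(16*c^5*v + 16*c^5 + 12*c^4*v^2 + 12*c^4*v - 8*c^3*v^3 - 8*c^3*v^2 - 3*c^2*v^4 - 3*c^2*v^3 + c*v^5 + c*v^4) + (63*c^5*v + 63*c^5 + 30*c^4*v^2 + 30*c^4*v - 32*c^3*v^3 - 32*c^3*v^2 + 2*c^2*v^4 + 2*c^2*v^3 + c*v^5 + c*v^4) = 79*c^5*v + 79*c^5 + 42*c^4*v^2 + 42*c^4*v - 40*c^3*v^3 - 40*c^3*v^2 - c^2*v^4 - c^2*v^3 + 2*c*v^5 + 2*c*v^4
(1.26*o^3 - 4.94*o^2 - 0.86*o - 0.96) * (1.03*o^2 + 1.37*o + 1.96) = 1.2978*o^5 - 3.362*o^4 - 5.184*o^3 - 11.8494*o^2 - 3.0008*o - 1.8816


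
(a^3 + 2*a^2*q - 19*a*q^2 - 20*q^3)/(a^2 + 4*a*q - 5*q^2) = (-a^2 + 3*a*q + 4*q^2)/(-a + q)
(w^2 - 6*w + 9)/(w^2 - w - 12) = (-w^2 + 6*w - 9)/(-w^2 + w + 12)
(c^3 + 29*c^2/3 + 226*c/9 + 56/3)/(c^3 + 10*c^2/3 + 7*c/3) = (c^2 + 22*c/3 + 8)/(c*(c + 1))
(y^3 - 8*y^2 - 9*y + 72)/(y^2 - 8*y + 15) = (y^2 - 5*y - 24)/(y - 5)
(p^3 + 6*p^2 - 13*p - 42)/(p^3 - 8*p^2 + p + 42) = (p + 7)/(p - 7)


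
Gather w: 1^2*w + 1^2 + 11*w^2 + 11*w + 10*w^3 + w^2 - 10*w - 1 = 10*w^3 + 12*w^2 + 2*w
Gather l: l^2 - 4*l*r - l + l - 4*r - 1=l^2 - 4*l*r - 4*r - 1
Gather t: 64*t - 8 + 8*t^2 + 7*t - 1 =8*t^2 + 71*t - 9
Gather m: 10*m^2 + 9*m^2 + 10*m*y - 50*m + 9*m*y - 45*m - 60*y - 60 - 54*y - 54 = 19*m^2 + m*(19*y - 95) - 114*y - 114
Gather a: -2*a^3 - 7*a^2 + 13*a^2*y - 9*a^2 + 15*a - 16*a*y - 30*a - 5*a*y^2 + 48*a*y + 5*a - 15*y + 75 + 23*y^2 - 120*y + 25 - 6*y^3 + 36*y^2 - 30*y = -2*a^3 + a^2*(13*y - 16) + a*(-5*y^2 + 32*y - 10) - 6*y^3 + 59*y^2 - 165*y + 100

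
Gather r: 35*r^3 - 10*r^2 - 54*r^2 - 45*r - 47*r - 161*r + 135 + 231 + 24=35*r^3 - 64*r^2 - 253*r + 390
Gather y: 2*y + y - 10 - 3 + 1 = 3*y - 12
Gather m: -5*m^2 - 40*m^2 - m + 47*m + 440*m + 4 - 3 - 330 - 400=-45*m^2 + 486*m - 729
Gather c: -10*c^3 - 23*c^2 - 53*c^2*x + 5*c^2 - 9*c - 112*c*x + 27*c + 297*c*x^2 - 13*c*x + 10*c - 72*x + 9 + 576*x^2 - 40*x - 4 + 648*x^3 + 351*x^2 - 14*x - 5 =-10*c^3 + c^2*(-53*x - 18) + c*(297*x^2 - 125*x + 28) + 648*x^3 + 927*x^2 - 126*x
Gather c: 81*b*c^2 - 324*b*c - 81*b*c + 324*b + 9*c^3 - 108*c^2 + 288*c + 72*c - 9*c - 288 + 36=324*b + 9*c^3 + c^2*(81*b - 108) + c*(351 - 405*b) - 252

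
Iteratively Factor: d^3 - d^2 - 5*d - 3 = (d + 1)*(d^2 - 2*d - 3) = (d - 3)*(d + 1)*(d + 1)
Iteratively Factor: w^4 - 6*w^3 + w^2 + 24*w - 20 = (w - 2)*(w^3 - 4*w^2 - 7*w + 10) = (w - 2)*(w + 2)*(w^2 - 6*w + 5) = (w - 2)*(w - 1)*(w + 2)*(w - 5)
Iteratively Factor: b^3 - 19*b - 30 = (b + 2)*(b^2 - 2*b - 15) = (b - 5)*(b + 2)*(b + 3)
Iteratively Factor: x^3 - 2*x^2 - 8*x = (x)*(x^2 - 2*x - 8) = x*(x + 2)*(x - 4)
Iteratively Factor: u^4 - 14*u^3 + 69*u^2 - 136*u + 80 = (u - 5)*(u^3 - 9*u^2 + 24*u - 16) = (u - 5)*(u - 4)*(u^2 - 5*u + 4) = (u - 5)*(u - 4)^2*(u - 1)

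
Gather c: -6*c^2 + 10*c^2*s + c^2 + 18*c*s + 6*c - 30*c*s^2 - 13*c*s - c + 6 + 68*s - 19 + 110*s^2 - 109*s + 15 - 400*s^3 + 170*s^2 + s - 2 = c^2*(10*s - 5) + c*(-30*s^2 + 5*s + 5) - 400*s^3 + 280*s^2 - 40*s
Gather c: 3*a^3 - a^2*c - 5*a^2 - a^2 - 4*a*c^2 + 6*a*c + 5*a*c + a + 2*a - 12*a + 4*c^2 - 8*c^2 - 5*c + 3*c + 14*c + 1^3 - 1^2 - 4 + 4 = 3*a^3 - 6*a^2 - 9*a + c^2*(-4*a - 4) + c*(-a^2 + 11*a + 12)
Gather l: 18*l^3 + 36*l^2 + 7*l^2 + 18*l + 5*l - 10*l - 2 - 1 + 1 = 18*l^3 + 43*l^2 + 13*l - 2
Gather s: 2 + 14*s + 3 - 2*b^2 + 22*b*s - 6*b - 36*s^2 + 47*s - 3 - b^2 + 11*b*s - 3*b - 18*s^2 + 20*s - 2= -3*b^2 - 9*b - 54*s^2 + s*(33*b + 81)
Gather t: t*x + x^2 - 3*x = t*x + x^2 - 3*x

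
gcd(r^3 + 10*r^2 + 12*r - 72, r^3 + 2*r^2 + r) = 1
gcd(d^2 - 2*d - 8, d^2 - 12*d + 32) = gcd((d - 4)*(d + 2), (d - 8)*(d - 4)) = d - 4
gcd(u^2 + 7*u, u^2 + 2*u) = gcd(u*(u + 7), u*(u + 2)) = u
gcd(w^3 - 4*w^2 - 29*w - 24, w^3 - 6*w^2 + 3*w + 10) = w + 1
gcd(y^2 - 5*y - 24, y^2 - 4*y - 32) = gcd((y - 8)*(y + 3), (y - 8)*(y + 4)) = y - 8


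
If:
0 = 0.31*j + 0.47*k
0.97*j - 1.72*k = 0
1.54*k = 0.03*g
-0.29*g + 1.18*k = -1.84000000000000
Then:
No Solution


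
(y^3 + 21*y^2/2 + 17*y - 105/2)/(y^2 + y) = (2*y^3 + 21*y^2 + 34*y - 105)/(2*y*(y + 1))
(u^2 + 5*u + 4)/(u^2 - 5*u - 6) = (u + 4)/(u - 6)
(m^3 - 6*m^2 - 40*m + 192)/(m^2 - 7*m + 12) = (m^2 - 2*m - 48)/(m - 3)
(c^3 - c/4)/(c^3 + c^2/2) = (c - 1/2)/c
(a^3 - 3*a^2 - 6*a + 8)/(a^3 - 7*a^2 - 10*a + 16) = (a - 4)/(a - 8)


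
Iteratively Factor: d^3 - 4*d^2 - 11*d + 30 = (d - 2)*(d^2 - 2*d - 15) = (d - 5)*(d - 2)*(d + 3)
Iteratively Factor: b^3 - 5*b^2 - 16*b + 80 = (b - 4)*(b^2 - b - 20) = (b - 4)*(b + 4)*(b - 5)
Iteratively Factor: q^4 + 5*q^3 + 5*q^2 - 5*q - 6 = (q + 2)*(q^3 + 3*q^2 - q - 3) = (q + 2)*(q + 3)*(q^2 - 1) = (q - 1)*(q + 2)*(q + 3)*(q + 1)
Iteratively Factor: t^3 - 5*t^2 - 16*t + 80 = (t - 4)*(t^2 - t - 20) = (t - 5)*(t - 4)*(t + 4)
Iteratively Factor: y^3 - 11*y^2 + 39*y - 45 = (y - 3)*(y^2 - 8*y + 15) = (y - 3)^2*(y - 5)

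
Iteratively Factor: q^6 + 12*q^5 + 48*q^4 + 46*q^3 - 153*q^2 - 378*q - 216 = (q + 1)*(q^5 + 11*q^4 + 37*q^3 + 9*q^2 - 162*q - 216) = (q + 1)*(q + 3)*(q^4 + 8*q^3 + 13*q^2 - 30*q - 72) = (q + 1)*(q + 3)^2*(q^3 + 5*q^2 - 2*q - 24) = (q - 2)*(q + 1)*(q + 3)^2*(q^2 + 7*q + 12) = (q - 2)*(q + 1)*(q + 3)^2*(q + 4)*(q + 3)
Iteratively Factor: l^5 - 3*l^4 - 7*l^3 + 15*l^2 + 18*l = (l + 1)*(l^4 - 4*l^3 - 3*l^2 + 18*l) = (l + 1)*(l + 2)*(l^3 - 6*l^2 + 9*l) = l*(l + 1)*(l + 2)*(l^2 - 6*l + 9) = l*(l - 3)*(l + 1)*(l + 2)*(l - 3)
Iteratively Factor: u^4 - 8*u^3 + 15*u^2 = (u)*(u^3 - 8*u^2 + 15*u) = u*(u - 3)*(u^2 - 5*u) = u*(u - 5)*(u - 3)*(u)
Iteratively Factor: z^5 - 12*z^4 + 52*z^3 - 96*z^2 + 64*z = (z - 4)*(z^4 - 8*z^3 + 20*z^2 - 16*z) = z*(z - 4)*(z^3 - 8*z^2 + 20*z - 16) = z*(z - 4)^2*(z^2 - 4*z + 4) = z*(z - 4)^2*(z - 2)*(z - 2)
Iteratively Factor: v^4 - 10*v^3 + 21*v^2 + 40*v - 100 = (v - 5)*(v^3 - 5*v^2 - 4*v + 20) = (v - 5)*(v + 2)*(v^2 - 7*v + 10) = (v - 5)^2*(v + 2)*(v - 2)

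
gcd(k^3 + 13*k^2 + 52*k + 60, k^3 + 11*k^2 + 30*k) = k^2 + 11*k + 30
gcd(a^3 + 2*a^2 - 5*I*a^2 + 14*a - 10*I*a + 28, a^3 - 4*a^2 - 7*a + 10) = a + 2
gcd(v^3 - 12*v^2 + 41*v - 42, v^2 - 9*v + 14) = v^2 - 9*v + 14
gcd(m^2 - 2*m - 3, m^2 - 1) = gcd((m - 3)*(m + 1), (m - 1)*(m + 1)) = m + 1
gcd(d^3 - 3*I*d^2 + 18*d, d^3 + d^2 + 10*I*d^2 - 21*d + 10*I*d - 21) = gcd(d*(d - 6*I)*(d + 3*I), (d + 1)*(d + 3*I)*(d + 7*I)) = d + 3*I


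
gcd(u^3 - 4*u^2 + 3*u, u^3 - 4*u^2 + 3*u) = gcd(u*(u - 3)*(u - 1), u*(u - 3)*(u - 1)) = u^3 - 4*u^2 + 3*u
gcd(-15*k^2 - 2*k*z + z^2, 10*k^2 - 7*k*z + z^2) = -5*k + z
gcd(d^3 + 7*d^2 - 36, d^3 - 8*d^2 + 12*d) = d - 2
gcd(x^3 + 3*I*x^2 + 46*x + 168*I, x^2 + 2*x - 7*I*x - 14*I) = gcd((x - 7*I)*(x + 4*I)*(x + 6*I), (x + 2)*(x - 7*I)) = x - 7*I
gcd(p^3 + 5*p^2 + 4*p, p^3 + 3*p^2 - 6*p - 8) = p^2 + 5*p + 4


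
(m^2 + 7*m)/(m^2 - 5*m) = (m + 7)/(m - 5)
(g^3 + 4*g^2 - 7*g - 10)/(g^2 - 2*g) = g + 6 + 5/g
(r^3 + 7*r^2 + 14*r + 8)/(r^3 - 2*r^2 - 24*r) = (r^2 + 3*r + 2)/(r*(r - 6))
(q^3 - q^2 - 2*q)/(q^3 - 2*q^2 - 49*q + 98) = q*(q + 1)/(q^2 - 49)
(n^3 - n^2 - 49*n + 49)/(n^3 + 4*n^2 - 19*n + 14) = (n - 7)/(n - 2)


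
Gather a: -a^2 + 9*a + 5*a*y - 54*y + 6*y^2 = -a^2 + a*(5*y + 9) + 6*y^2 - 54*y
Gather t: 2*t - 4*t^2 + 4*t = -4*t^2 + 6*t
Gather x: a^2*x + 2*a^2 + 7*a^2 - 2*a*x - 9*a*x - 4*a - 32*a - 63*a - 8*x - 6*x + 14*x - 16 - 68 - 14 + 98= 9*a^2 - 99*a + x*(a^2 - 11*a)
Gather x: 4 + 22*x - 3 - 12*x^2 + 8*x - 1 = -12*x^2 + 30*x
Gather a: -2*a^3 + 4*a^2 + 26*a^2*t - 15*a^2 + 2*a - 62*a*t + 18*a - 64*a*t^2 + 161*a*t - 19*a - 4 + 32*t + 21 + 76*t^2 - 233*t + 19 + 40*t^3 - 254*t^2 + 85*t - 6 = -2*a^3 + a^2*(26*t - 11) + a*(-64*t^2 + 99*t + 1) + 40*t^3 - 178*t^2 - 116*t + 30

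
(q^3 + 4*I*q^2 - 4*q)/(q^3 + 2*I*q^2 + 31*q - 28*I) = q*(q^2 + 4*I*q - 4)/(q^3 + 2*I*q^2 + 31*q - 28*I)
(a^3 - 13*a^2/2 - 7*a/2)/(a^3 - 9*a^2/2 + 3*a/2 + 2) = a*(a - 7)/(a^2 - 5*a + 4)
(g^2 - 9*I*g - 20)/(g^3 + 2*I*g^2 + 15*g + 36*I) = (g - 5*I)/(g^2 + 6*I*g - 9)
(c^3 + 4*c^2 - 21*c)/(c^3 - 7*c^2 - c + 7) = c*(c^2 + 4*c - 21)/(c^3 - 7*c^2 - c + 7)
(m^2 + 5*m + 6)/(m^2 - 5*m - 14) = (m + 3)/(m - 7)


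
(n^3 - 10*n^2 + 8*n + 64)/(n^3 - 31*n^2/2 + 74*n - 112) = 2*(n + 2)/(2*n - 7)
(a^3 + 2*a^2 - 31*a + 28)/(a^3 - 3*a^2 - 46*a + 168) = (a - 1)/(a - 6)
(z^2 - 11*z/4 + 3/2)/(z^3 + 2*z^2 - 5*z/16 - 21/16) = 4*(z - 2)/(4*z^2 + 11*z + 7)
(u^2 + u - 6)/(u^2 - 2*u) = (u + 3)/u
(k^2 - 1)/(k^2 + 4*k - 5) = (k + 1)/(k + 5)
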